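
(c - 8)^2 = c^2 - 16*c + 64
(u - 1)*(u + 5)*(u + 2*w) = u^3 + 2*u^2*w + 4*u^2 + 8*u*w - 5*u - 10*w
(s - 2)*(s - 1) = s^2 - 3*s + 2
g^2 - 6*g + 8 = (g - 4)*(g - 2)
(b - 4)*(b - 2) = b^2 - 6*b + 8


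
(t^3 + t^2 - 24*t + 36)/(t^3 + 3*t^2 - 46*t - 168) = (t^2 - 5*t + 6)/(t^2 - 3*t - 28)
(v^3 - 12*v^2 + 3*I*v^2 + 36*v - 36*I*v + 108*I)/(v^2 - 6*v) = v - 6 + 3*I - 18*I/v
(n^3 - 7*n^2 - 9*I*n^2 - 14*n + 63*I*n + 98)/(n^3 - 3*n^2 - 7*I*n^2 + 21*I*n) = (n^2 - n*(7 + 2*I) + 14*I)/(n*(n - 3))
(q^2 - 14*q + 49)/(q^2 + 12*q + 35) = (q^2 - 14*q + 49)/(q^2 + 12*q + 35)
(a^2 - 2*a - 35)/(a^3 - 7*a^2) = (a + 5)/a^2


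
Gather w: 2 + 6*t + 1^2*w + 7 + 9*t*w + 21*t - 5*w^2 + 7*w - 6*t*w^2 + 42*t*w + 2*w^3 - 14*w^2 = 27*t + 2*w^3 + w^2*(-6*t - 19) + w*(51*t + 8) + 9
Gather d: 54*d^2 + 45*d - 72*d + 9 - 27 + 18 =54*d^2 - 27*d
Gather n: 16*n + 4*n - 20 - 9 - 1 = 20*n - 30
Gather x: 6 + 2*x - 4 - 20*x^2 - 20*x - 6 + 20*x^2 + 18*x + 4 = 0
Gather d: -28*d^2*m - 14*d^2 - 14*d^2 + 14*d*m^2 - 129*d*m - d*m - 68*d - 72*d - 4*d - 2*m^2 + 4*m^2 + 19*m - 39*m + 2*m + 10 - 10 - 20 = d^2*(-28*m - 28) + d*(14*m^2 - 130*m - 144) + 2*m^2 - 18*m - 20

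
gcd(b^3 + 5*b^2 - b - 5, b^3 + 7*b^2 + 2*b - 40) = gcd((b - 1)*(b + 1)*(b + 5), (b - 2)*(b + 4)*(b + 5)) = b + 5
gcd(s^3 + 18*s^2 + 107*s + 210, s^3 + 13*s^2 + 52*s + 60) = s^2 + 11*s + 30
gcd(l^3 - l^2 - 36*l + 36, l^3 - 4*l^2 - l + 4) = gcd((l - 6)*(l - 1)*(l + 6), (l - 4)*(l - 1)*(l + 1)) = l - 1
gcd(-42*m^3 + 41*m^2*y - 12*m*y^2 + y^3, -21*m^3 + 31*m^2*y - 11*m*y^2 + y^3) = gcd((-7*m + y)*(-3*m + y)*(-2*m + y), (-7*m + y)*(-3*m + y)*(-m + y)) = 21*m^2 - 10*m*y + y^2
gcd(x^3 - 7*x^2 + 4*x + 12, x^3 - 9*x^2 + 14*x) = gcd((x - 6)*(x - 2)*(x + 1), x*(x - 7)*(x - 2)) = x - 2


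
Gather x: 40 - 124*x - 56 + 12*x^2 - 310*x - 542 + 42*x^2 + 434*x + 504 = 54*x^2 - 54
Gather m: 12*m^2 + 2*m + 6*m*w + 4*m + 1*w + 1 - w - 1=12*m^2 + m*(6*w + 6)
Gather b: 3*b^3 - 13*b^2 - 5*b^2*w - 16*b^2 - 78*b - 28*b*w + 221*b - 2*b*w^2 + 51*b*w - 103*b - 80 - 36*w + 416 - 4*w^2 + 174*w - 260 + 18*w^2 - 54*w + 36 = 3*b^3 + b^2*(-5*w - 29) + b*(-2*w^2 + 23*w + 40) + 14*w^2 + 84*w + 112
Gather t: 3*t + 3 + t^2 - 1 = t^2 + 3*t + 2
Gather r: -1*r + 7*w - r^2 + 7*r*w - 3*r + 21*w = -r^2 + r*(7*w - 4) + 28*w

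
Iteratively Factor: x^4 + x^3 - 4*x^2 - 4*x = (x + 2)*(x^3 - x^2 - 2*x) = (x - 2)*(x + 2)*(x^2 + x) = (x - 2)*(x + 1)*(x + 2)*(x)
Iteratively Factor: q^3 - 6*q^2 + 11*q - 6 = (q - 2)*(q^2 - 4*q + 3) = (q - 3)*(q - 2)*(q - 1)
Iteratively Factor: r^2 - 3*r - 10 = (r + 2)*(r - 5)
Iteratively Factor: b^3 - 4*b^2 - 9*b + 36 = (b - 3)*(b^2 - b - 12) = (b - 4)*(b - 3)*(b + 3)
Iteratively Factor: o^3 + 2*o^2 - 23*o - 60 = (o + 3)*(o^2 - o - 20) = (o + 3)*(o + 4)*(o - 5)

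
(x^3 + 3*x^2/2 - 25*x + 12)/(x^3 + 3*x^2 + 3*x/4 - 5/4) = 2*(x^2 + 2*x - 24)/(2*x^2 + 7*x + 5)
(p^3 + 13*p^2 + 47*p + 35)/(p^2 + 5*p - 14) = (p^2 + 6*p + 5)/(p - 2)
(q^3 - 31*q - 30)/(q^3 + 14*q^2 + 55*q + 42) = (q^2 - q - 30)/(q^2 + 13*q + 42)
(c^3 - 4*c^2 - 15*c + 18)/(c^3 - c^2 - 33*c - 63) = (c^2 - 7*c + 6)/(c^2 - 4*c - 21)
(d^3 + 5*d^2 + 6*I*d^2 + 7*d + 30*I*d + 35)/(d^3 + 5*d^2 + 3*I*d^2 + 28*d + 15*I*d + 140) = (d - I)/(d - 4*I)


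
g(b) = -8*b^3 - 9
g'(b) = -24*b^2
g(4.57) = -772.55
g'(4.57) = -501.24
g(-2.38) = 98.85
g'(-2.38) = -135.95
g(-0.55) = -7.67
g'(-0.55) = -7.26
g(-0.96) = -1.92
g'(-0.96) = -22.12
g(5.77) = -1545.80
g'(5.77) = -799.03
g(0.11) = -9.01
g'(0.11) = -0.29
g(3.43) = -331.83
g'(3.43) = -282.36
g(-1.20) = 4.82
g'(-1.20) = -34.56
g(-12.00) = 13815.00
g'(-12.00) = -3456.00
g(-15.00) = 26991.00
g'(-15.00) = -5400.00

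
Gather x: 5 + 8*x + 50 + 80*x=88*x + 55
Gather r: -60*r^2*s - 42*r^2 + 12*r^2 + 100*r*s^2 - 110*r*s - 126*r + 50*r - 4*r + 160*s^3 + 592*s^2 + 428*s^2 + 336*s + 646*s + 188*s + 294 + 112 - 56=r^2*(-60*s - 30) + r*(100*s^2 - 110*s - 80) + 160*s^3 + 1020*s^2 + 1170*s + 350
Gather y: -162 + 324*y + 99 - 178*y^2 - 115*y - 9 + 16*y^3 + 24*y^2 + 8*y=16*y^3 - 154*y^2 + 217*y - 72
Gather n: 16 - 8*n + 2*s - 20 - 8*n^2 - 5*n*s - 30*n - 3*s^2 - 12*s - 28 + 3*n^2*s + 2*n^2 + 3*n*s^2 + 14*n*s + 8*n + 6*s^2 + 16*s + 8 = n^2*(3*s - 6) + n*(3*s^2 + 9*s - 30) + 3*s^2 + 6*s - 24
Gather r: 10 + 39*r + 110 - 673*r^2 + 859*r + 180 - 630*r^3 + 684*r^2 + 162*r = -630*r^3 + 11*r^2 + 1060*r + 300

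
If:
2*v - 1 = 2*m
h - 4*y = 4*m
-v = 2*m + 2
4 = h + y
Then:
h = 38/15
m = -5/6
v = -1/3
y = 22/15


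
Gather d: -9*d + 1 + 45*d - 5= 36*d - 4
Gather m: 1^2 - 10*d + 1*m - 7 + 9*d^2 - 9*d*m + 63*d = 9*d^2 + 53*d + m*(1 - 9*d) - 6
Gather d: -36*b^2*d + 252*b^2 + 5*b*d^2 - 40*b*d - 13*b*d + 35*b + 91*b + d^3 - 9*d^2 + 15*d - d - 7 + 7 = 252*b^2 + 126*b + d^3 + d^2*(5*b - 9) + d*(-36*b^2 - 53*b + 14)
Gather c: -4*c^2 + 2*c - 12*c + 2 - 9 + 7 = -4*c^2 - 10*c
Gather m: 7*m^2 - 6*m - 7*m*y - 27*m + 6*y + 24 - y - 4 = 7*m^2 + m*(-7*y - 33) + 5*y + 20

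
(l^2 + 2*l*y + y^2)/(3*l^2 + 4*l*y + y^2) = (l + y)/(3*l + y)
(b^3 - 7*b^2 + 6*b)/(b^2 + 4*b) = (b^2 - 7*b + 6)/(b + 4)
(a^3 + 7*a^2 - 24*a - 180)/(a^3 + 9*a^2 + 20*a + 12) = (a^2 + a - 30)/(a^2 + 3*a + 2)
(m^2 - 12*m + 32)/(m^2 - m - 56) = (m - 4)/(m + 7)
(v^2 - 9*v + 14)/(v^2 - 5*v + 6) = (v - 7)/(v - 3)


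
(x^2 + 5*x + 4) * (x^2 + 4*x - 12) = x^4 + 9*x^3 + 12*x^2 - 44*x - 48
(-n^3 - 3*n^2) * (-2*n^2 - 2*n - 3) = 2*n^5 + 8*n^4 + 9*n^3 + 9*n^2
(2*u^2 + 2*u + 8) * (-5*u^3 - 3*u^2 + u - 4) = -10*u^5 - 16*u^4 - 44*u^3 - 30*u^2 - 32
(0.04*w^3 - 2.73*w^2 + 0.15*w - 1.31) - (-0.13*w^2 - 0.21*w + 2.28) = 0.04*w^3 - 2.6*w^2 + 0.36*w - 3.59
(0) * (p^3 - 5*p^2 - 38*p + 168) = 0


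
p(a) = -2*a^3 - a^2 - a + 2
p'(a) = -6*a^2 - 2*a - 1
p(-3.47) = 76.99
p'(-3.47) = -66.31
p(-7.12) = 680.31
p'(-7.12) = -290.93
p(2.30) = -29.92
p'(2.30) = -37.34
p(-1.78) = 11.89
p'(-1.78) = -16.45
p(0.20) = 1.74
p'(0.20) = -1.64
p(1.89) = -16.96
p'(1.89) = -26.21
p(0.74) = -0.10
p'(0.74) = -5.77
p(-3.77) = 98.72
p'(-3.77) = -78.74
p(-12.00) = 3326.00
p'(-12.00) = -841.00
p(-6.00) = 404.00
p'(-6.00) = -205.00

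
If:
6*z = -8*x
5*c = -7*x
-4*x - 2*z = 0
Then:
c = 0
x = 0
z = 0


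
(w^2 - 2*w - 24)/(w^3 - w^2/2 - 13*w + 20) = 2*(w - 6)/(2*w^2 - 9*w + 10)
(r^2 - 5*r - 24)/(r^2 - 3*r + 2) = (r^2 - 5*r - 24)/(r^2 - 3*r + 2)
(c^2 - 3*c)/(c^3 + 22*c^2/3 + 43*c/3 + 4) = 3*c*(c - 3)/(3*c^3 + 22*c^2 + 43*c + 12)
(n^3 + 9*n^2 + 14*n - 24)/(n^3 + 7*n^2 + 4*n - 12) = (n + 4)/(n + 2)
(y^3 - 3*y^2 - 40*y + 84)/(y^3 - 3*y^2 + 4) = (y^2 - y - 42)/(y^2 - y - 2)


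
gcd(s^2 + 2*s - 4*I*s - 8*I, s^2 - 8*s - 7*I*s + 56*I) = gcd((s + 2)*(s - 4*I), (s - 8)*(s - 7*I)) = 1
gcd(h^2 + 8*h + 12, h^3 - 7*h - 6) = h + 2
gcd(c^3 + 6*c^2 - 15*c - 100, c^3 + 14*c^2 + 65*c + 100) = c^2 + 10*c + 25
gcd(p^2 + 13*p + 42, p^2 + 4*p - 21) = p + 7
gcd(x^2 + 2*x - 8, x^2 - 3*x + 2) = x - 2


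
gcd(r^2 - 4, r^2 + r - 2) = r + 2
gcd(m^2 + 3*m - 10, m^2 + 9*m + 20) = m + 5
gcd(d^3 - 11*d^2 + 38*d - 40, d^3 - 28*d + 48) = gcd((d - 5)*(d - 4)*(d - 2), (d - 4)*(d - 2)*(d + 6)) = d^2 - 6*d + 8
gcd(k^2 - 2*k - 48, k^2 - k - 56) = k - 8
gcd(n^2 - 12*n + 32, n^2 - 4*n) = n - 4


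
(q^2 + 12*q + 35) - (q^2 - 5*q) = 17*q + 35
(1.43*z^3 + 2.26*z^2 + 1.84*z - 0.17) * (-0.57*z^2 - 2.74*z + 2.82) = -0.8151*z^5 - 5.2064*z^4 - 3.2086*z^3 + 1.4285*z^2 + 5.6546*z - 0.4794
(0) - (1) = -1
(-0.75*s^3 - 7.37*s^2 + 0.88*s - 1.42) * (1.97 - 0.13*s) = 0.0975*s^4 - 0.5194*s^3 - 14.6333*s^2 + 1.9182*s - 2.7974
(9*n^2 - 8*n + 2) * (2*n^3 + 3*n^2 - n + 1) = 18*n^5 + 11*n^4 - 29*n^3 + 23*n^2 - 10*n + 2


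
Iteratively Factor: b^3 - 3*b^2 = (b)*(b^2 - 3*b) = b*(b - 3)*(b)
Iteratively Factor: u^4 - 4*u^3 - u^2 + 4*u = (u - 4)*(u^3 - u) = (u - 4)*(u - 1)*(u^2 + u) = (u - 4)*(u - 1)*(u + 1)*(u)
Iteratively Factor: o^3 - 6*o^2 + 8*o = (o - 4)*(o^2 - 2*o) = o*(o - 4)*(o - 2)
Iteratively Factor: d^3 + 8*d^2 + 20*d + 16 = (d + 2)*(d^2 + 6*d + 8) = (d + 2)*(d + 4)*(d + 2)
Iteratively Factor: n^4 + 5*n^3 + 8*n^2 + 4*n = (n + 1)*(n^3 + 4*n^2 + 4*n) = (n + 1)*(n + 2)*(n^2 + 2*n) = n*(n + 1)*(n + 2)*(n + 2)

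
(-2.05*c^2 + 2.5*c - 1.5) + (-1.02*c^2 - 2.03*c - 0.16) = -3.07*c^2 + 0.47*c - 1.66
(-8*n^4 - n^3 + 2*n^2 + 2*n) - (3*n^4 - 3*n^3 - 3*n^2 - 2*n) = -11*n^4 + 2*n^3 + 5*n^2 + 4*n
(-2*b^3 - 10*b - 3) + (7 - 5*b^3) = -7*b^3 - 10*b + 4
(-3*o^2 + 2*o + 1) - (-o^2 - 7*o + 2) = -2*o^2 + 9*o - 1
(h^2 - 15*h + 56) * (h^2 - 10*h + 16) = h^4 - 25*h^3 + 222*h^2 - 800*h + 896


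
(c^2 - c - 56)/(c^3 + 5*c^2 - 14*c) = (c - 8)/(c*(c - 2))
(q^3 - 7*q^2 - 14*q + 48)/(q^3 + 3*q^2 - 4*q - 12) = (q - 8)/(q + 2)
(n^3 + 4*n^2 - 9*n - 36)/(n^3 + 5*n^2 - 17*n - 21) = (n^2 + 7*n + 12)/(n^2 + 8*n + 7)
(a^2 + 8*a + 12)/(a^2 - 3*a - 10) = (a + 6)/(a - 5)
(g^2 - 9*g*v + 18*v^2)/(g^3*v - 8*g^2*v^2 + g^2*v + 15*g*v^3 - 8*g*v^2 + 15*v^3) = (-g + 6*v)/(v*(-g^2 + 5*g*v - g + 5*v))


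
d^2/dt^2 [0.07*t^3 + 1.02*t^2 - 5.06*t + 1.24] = 0.42*t + 2.04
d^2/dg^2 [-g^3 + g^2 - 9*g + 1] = 2 - 6*g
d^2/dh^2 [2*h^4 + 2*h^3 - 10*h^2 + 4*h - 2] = 24*h^2 + 12*h - 20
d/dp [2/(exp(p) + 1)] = -1/(2*cosh(p/2)^2)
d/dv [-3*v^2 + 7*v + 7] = 7 - 6*v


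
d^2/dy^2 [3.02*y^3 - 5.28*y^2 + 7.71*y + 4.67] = 18.12*y - 10.56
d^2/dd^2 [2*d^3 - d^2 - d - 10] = 12*d - 2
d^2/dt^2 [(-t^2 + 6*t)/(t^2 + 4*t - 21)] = 2*(10*t^3 - 63*t^2 + 378*t + 63)/(t^6 + 12*t^5 - 15*t^4 - 440*t^3 + 315*t^2 + 5292*t - 9261)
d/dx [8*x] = 8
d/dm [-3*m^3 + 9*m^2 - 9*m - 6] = -9*m^2 + 18*m - 9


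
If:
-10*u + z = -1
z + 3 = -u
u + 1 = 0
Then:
No Solution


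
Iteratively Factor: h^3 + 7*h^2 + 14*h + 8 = (h + 1)*(h^2 + 6*h + 8) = (h + 1)*(h + 2)*(h + 4)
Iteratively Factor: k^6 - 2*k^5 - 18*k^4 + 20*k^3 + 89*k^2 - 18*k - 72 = (k - 1)*(k^5 - k^4 - 19*k^3 + k^2 + 90*k + 72) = (k - 1)*(k + 1)*(k^4 - 2*k^3 - 17*k^2 + 18*k + 72) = (k - 1)*(k + 1)*(k + 2)*(k^3 - 4*k^2 - 9*k + 36) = (k - 4)*(k - 1)*(k + 1)*(k + 2)*(k^2 - 9) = (k - 4)*(k - 1)*(k + 1)*(k + 2)*(k + 3)*(k - 3)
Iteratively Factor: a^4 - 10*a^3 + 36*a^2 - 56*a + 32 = (a - 2)*(a^3 - 8*a^2 + 20*a - 16) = (a - 2)^2*(a^2 - 6*a + 8) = (a - 4)*(a - 2)^2*(a - 2)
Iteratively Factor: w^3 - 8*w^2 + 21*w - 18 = (w - 3)*(w^2 - 5*w + 6) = (w - 3)*(w - 2)*(w - 3)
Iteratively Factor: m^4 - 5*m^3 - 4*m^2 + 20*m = (m - 2)*(m^3 - 3*m^2 - 10*m) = (m - 5)*(m - 2)*(m^2 + 2*m) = m*(m - 5)*(m - 2)*(m + 2)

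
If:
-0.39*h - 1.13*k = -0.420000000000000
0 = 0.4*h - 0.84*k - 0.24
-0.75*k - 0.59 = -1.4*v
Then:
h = 0.80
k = 0.10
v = 0.47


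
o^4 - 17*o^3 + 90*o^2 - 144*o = o*(o - 8)*(o - 6)*(o - 3)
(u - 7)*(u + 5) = u^2 - 2*u - 35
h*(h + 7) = h^2 + 7*h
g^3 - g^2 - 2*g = g*(g - 2)*(g + 1)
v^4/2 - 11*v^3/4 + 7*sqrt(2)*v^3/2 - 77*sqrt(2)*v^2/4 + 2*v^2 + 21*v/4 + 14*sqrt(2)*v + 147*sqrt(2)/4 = (v/2 + 1/2)*(v - 7/2)*(v - 3)*(v + 7*sqrt(2))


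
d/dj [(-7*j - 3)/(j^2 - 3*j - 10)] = (7*j^2 + 6*j + 61)/(j^4 - 6*j^3 - 11*j^2 + 60*j + 100)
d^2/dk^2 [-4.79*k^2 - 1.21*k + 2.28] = -9.58000000000000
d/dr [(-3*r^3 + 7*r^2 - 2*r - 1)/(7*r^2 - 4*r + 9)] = (-21*r^4 + 24*r^3 - 95*r^2 + 140*r - 22)/(49*r^4 - 56*r^3 + 142*r^2 - 72*r + 81)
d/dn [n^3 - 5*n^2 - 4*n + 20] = 3*n^2 - 10*n - 4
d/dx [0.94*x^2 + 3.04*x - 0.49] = 1.88*x + 3.04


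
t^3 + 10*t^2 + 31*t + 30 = (t + 2)*(t + 3)*(t + 5)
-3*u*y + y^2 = y*(-3*u + y)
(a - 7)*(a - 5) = a^2 - 12*a + 35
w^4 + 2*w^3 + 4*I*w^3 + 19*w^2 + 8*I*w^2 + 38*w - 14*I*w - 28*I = (w + 2)*(w - 2*I)*(w - I)*(w + 7*I)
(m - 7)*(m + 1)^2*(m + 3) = m^4 - 2*m^3 - 28*m^2 - 46*m - 21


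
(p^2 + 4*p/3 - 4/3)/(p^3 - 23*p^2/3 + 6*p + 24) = (3*p^2 + 4*p - 4)/(3*p^3 - 23*p^2 + 18*p + 72)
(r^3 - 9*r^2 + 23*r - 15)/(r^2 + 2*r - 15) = (r^2 - 6*r + 5)/(r + 5)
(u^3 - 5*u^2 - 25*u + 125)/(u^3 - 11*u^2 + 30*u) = (u^2 - 25)/(u*(u - 6))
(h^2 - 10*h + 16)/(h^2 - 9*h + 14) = (h - 8)/(h - 7)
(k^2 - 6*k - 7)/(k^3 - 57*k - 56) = (k - 7)/(k^2 - k - 56)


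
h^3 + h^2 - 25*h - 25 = (h - 5)*(h + 1)*(h + 5)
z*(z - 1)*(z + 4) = z^3 + 3*z^2 - 4*z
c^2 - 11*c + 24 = (c - 8)*(c - 3)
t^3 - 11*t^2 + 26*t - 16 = (t - 8)*(t - 2)*(t - 1)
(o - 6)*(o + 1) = o^2 - 5*o - 6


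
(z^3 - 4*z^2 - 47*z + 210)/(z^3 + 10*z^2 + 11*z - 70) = (z^2 - 11*z + 30)/(z^2 + 3*z - 10)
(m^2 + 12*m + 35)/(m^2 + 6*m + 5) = (m + 7)/(m + 1)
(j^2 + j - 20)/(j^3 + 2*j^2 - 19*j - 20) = 1/(j + 1)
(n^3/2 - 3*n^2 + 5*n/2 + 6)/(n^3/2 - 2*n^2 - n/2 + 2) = (n - 3)/(n - 1)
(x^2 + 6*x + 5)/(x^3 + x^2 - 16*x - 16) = (x + 5)/(x^2 - 16)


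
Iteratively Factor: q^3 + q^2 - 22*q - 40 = (q + 4)*(q^2 - 3*q - 10) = (q - 5)*(q + 4)*(q + 2)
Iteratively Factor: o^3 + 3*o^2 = (o)*(o^2 + 3*o) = o*(o + 3)*(o)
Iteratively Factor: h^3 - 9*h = (h + 3)*(h^2 - 3*h) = (h - 3)*(h + 3)*(h)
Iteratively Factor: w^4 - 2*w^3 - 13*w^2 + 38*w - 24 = (w - 3)*(w^3 + w^2 - 10*w + 8) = (w - 3)*(w + 4)*(w^2 - 3*w + 2) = (w - 3)*(w - 2)*(w + 4)*(w - 1)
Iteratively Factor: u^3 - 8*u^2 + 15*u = (u - 3)*(u^2 - 5*u) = u*(u - 3)*(u - 5)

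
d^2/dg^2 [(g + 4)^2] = 2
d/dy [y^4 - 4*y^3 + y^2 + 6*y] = 4*y^3 - 12*y^2 + 2*y + 6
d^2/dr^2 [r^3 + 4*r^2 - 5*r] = 6*r + 8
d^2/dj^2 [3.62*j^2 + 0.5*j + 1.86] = 7.24000000000000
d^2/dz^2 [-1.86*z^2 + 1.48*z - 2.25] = -3.72000000000000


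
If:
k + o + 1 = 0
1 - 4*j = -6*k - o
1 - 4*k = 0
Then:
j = 5/16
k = 1/4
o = -5/4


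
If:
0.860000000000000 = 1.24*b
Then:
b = 0.69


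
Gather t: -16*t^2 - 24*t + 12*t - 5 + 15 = -16*t^2 - 12*t + 10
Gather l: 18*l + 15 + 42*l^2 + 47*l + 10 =42*l^2 + 65*l + 25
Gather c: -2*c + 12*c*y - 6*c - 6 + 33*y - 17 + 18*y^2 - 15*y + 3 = c*(12*y - 8) + 18*y^2 + 18*y - 20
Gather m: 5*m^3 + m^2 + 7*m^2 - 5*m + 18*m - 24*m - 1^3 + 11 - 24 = 5*m^3 + 8*m^2 - 11*m - 14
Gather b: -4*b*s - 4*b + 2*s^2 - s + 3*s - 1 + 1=b*(-4*s - 4) + 2*s^2 + 2*s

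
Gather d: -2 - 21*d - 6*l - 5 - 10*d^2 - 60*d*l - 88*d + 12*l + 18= -10*d^2 + d*(-60*l - 109) + 6*l + 11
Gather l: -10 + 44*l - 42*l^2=-42*l^2 + 44*l - 10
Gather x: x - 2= x - 2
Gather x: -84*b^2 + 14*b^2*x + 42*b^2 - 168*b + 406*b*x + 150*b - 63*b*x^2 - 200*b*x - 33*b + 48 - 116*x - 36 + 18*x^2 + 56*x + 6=-42*b^2 - 51*b + x^2*(18 - 63*b) + x*(14*b^2 + 206*b - 60) + 18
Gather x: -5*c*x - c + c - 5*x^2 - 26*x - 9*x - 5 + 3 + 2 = -5*x^2 + x*(-5*c - 35)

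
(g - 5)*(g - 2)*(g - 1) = g^3 - 8*g^2 + 17*g - 10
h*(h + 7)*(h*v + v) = h^3*v + 8*h^2*v + 7*h*v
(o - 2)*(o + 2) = o^2 - 4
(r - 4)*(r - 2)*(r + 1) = r^3 - 5*r^2 + 2*r + 8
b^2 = b^2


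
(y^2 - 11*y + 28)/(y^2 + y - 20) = (y - 7)/(y + 5)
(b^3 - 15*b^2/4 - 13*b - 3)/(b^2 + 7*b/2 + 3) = (4*b^2 - 23*b - 6)/(2*(2*b + 3))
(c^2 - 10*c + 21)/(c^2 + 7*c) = (c^2 - 10*c + 21)/(c*(c + 7))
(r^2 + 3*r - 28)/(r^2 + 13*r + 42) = (r - 4)/(r + 6)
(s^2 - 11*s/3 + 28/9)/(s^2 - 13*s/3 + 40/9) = (9*s^2 - 33*s + 28)/(9*s^2 - 39*s + 40)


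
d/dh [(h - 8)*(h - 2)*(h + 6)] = 3*h^2 - 8*h - 44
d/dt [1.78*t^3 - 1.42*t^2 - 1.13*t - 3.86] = 5.34*t^2 - 2.84*t - 1.13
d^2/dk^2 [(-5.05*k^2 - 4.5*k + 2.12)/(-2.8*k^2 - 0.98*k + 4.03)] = (42.8456*k^3 + 242.1804*k^2 + 269.76432*k + 147.661434)/(21.952*k^6 + 23.0496*k^5 - 86.71824*k^4 - 65.408728*k^3 + 124.812324*k^2 + 47.748246*k - 65.450827)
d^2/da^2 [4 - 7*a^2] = -14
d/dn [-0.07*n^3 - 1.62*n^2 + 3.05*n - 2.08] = -0.21*n^2 - 3.24*n + 3.05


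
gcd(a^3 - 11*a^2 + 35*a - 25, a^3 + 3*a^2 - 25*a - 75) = a - 5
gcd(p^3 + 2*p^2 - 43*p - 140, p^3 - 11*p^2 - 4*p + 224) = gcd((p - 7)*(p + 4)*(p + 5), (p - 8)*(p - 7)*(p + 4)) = p^2 - 3*p - 28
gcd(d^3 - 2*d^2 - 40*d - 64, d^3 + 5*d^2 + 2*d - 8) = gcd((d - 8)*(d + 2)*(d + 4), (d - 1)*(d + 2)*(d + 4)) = d^2 + 6*d + 8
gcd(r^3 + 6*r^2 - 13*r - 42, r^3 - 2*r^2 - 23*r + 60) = r - 3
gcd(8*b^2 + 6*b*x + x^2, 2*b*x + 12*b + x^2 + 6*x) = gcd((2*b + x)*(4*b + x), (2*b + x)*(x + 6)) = 2*b + x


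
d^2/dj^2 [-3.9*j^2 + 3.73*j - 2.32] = -7.80000000000000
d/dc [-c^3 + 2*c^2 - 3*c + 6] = -3*c^2 + 4*c - 3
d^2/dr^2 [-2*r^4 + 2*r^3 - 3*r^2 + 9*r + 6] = -24*r^2 + 12*r - 6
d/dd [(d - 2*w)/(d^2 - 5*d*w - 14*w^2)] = (d^2 - 5*d*w - 14*w^2 - (d - 2*w)*(2*d - 5*w))/(-d^2 + 5*d*w + 14*w^2)^2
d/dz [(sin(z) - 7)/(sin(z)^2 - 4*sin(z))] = (-cos(z) + 14/tan(z) - 28*cos(z)/sin(z)^2)/(sin(z) - 4)^2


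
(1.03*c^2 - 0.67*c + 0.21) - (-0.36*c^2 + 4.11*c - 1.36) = 1.39*c^2 - 4.78*c + 1.57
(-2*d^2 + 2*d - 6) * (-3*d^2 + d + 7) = 6*d^4 - 8*d^3 + 6*d^2 + 8*d - 42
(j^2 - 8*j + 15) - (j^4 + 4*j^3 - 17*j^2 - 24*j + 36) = -j^4 - 4*j^3 + 18*j^2 + 16*j - 21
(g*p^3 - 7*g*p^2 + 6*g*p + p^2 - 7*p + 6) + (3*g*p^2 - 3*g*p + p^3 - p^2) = g*p^3 - 4*g*p^2 + 3*g*p + p^3 - 7*p + 6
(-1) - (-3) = 2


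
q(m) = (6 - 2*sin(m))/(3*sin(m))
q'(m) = -(6 - 2*sin(m))*cos(m)/(3*sin(m)^2) - 2*cos(m)/(3*sin(m))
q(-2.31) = -3.37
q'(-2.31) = 2.47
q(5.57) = -3.72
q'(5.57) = -3.53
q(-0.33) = -6.84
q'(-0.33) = -18.02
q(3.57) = -5.48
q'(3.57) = 10.54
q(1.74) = 1.36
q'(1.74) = 0.35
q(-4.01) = 1.95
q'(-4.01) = 2.22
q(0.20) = 9.40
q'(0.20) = -49.66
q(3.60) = -5.19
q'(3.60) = 9.16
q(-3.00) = -14.84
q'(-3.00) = 99.42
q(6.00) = -7.82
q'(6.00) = -24.60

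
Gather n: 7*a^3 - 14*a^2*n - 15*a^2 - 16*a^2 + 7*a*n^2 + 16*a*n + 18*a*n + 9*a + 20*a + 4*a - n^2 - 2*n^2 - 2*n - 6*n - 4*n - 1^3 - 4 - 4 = 7*a^3 - 31*a^2 + 33*a + n^2*(7*a - 3) + n*(-14*a^2 + 34*a - 12) - 9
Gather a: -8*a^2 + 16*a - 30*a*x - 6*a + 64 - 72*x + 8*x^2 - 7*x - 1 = -8*a^2 + a*(10 - 30*x) + 8*x^2 - 79*x + 63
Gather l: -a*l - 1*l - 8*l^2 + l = -a*l - 8*l^2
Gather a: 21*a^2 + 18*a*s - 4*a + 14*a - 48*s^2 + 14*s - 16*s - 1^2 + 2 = 21*a^2 + a*(18*s + 10) - 48*s^2 - 2*s + 1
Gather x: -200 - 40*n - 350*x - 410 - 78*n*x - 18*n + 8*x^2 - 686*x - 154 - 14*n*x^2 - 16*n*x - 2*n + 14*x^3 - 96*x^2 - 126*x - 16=-60*n + 14*x^3 + x^2*(-14*n - 88) + x*(-94*n - 1162) - 780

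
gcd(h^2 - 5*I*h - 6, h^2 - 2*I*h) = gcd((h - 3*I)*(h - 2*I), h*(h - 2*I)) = h - 2*I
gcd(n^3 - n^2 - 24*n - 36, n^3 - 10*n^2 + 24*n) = n - 6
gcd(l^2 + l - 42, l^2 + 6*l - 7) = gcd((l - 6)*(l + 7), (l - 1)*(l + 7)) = l + 7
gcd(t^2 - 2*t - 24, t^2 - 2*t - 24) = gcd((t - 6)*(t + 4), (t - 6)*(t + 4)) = t^2 - 2*t - 24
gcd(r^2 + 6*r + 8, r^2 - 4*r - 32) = r + 4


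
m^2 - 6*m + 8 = (m - 4)*(m - 2)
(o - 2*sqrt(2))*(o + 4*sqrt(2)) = o^2 + 2*sqrt(2)*o - 16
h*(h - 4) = h^2 - 4*h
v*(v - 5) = v^2 - 5*v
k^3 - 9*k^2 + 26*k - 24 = (k - 4)*(k - 3)*(k - 2)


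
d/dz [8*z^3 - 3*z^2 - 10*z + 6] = 24*z^2 - 6*z - 10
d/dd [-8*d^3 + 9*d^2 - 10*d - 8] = -24*d^2 + 18*d - 10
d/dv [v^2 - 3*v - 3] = 2*v - 3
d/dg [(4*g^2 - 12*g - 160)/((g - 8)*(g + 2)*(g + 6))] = 4*(-g^2 - 10*g - 28)/(g^4 + 16*g^3 + 88*g^2 + 192*g + 144)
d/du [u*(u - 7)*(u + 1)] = 3*u^2 - 12*u - 7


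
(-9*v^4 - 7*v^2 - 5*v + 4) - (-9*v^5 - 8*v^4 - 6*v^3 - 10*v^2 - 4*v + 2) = 9*v^5 - v^4 + 6*v^3 + 3*v^2 - v + 2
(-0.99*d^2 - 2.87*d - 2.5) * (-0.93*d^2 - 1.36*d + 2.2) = 0.9207*d^4 + 4.0155*d^3 + 4.0502*d^2 - 2.914*d - 5.5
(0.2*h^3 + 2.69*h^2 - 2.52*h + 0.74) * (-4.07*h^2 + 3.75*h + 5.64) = -0.814*h^5 - 10.1983*h^4 + 21.4719*h^3 + 2.7098*h^2 - 11.4378*h + 4.1736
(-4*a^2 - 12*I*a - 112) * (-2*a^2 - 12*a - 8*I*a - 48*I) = 8*a^4 + 48*a^3 + 56*I*a^3 + 128*a^2 + 336*I*a^2 + 768*a + 896*I*a + 5376*I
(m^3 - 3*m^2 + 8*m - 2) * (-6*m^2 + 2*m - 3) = -6*m^5 + 20*m^4 - 57*m^3 + 37*m^2 - 28*m + 6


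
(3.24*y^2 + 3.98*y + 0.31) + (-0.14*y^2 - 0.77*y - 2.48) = 3.1*y^2 + 3.21*y - 2.17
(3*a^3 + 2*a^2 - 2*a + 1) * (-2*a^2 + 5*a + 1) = -6*a^5 + 11*a^4 + 17*a^3 - 10*a^2 + 3*a + 1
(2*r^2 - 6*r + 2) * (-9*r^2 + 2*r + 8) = -18*r^4 + 58*r^3 - 14*r^2 - 44*r + 16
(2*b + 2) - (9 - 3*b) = 5*b - 7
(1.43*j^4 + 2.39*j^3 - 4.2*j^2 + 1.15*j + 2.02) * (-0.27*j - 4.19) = -0.3861*j^5 - 6.637*j^4 - 8.8801*j^3 + 17.2875*j^2 - 5.3639*j - 8.4638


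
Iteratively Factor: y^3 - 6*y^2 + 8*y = (y)*(y^2 - 6*y + 8) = y*(y - 2)*(y - 4)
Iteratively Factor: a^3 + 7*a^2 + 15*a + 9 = (a + 1)*(a^2 + 6*a + 9) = (a + 1)*(a + 3)*(a + 3)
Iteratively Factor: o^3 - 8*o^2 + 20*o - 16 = (o - 2)*(o^2 - 6*o + 8) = (o - 2)^2*(o - 4)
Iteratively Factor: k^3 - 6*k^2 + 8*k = (k - 4)*(k^2 - 2*k) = (k - 4)*(k - 2)*(k)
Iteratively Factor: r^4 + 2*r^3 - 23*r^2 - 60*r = (r + 3)*(r^3 - r^2 - 20*r) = r*(r + 3)*(r^2 - r - 20) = r*(r - 5)*(r + 3)*(r + 4)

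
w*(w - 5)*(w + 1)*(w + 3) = w^4 - w^3 - 17*w^2 - 15*w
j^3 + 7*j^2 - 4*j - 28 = (j - 2)*(j + 2)*(j + 7)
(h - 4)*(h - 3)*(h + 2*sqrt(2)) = h^3 - 7*h^2 + 2*sqrt(2)*h^2 - 14*sqrt(2)*h + 12*h + 24*sqrt(2)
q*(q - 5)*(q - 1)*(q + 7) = q^4 + q^3 - 37*q^2 + 35*q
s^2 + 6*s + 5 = (s + 1)*(s + 5)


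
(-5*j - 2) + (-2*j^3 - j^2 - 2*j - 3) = -2*j^3 - j^2 - 7*j - 5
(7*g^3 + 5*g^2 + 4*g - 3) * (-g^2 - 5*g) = -7*g^5 - 40*g^4 - 29*g^3 - 17*g^2 + 15*g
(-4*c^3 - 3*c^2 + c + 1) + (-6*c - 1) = -4*c^3 - 3*c^2 - 5*c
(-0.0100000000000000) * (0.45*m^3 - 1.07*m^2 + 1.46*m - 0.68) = -0.0045*m^3 + 0.0107*m^2 - 0.0146*m + 0.0068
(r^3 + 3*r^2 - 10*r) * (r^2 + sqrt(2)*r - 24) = r^5 + sqrt(2)*r^4 + 3*r^4 - 34*r^3 + 3*sqrt(2)*r^3 - 72*r^2 - 10*sqrt(2)*r^2 + 240*r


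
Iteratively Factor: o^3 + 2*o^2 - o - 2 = (o - 1)*(o^2 + 3*o + 2) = (o - 1)*(o + 1)*(o + 2)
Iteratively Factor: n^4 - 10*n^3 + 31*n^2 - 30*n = (n - 3)*(n^3 - 7*n^2 + 10*n) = n*(n - 3)*(n^2 - 7*n + 10) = n*(n - 3)*(n - 2)*(n - 5)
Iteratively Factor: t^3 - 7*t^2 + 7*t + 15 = (t - 3)*(t^2 - 4*t - 5) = (t - 5)*(t - 3)*(t + 1)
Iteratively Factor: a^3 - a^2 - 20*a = (a + 4)*(a^2 - 5*a) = (a - 5)*(a + 4)*(a)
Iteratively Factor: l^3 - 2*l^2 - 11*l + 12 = (l - 4)*(l^2 + 2*l - 3) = (l - 4)*(l + 3)*(l - 1)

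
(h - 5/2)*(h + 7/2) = h^2 + h - 35/4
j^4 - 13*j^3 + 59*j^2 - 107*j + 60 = (j - 5)*(j - 4)*(j - 3)*(j - 1)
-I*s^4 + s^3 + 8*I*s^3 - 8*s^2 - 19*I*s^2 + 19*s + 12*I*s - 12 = (s - 4)*(s - 3)*(s + I)*(-I*s + I)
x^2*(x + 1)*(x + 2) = x^4 + 3*x^3 + 2*x^2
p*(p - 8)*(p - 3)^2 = p^4 - 14*p^3 + 57*p^2 - 72*p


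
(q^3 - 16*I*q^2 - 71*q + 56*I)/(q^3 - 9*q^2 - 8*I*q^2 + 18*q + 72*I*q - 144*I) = (q^2 - 8*I*q - 7)/(q^2 - 9*q + 18)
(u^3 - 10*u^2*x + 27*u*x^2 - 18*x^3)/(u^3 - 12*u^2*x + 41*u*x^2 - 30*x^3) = (-u + 3*x)/(-u + 5*x)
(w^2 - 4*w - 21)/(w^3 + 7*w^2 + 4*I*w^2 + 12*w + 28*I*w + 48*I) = (w - 7)/(w^2 + 4*w*(1 + I) + 16*I)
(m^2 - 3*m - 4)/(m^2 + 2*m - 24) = (m + 1)/(m + 6)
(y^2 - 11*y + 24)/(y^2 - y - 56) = (y - 3)/(y + 7)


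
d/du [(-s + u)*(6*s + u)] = 5*s + 2*u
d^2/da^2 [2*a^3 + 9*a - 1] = 12*a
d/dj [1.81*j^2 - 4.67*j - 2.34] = 3.62*j - 4.67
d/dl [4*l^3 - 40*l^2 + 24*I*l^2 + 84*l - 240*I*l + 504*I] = 12*l^2 + l*(-80 + 48*I) + 84 - 240*I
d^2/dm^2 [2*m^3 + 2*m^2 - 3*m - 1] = 12*m + 4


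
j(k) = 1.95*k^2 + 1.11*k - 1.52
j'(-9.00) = -33.99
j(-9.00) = 146.44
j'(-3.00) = -10.59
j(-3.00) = 12.70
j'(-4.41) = -16.09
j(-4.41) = 31.51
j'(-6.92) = -25.88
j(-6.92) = 84.18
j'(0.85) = 4.42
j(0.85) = 0.83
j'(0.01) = 1.15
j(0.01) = -1.51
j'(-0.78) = -1.93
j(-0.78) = -1.20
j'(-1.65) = -5.32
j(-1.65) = 1.96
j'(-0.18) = 0.41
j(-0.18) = -1.66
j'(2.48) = 10.78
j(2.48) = 13.23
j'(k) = 3.9*k + 1.11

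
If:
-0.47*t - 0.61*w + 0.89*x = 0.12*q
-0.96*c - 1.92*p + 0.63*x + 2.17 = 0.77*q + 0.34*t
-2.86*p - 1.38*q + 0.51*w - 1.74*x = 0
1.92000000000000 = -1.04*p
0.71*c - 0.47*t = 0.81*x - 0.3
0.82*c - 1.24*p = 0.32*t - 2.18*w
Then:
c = 3.98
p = -1.85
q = 1.53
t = 4.46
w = -1.89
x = 1.27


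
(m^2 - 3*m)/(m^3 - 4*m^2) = (m - 3)/(m*(m - 4))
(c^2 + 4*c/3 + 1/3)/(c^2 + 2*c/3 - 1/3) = (3*c + 1)/(3*c - 1)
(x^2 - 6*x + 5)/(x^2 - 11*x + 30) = (x - 1)/(x - 6)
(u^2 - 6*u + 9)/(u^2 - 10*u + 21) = (u - 3)/(u - 7)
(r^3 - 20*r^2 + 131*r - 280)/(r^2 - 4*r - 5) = (r^2 - 15*r + 56)/(r + 1)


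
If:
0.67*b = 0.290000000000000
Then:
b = 0.43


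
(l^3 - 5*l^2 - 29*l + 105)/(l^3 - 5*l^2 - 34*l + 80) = (l^2 - 10*l + 21)/(l^2 - 10*l + 16)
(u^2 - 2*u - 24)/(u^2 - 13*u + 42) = (u + 4)/(u - 7)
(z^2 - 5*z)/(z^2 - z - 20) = z/(z + 4)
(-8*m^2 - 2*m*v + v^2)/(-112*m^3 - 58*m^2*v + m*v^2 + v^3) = (-4*m + v)/(-56*m^2 - m*v + v^2)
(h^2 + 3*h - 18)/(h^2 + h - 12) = (h + 6)/(h + 4)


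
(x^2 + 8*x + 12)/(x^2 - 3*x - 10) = (x + 6)/(x - 5)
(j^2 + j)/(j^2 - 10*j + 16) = j*(j + 1)/(j^2 - 10*j + 16)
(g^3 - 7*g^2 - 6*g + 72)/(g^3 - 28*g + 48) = (g^2 - 3*g - 18)/(g^2 + 4*g - 12)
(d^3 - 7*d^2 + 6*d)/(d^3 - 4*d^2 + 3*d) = (d - 6)/(d - 3)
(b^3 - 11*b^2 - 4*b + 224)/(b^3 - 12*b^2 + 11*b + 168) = (b + 4)/(b + 3)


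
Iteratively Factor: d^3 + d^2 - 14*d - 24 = (d - 4)*(d^2 + 5*d + 6) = (d - 4)*(d + 2)*(d + 3)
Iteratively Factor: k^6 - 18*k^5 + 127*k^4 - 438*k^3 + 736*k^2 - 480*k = (k - 4)*(k^5 - 14*k^4 + 71*k^3 - 154*k^2 + 120*k) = (k - 4)^2*(k^4 - 10*k^3 + 31*k^2 - 30*k) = (k - 4)^2*(k - 3)*(k^3 - 7*k^2 + 10*k) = (k - 5)*(k - 4)^2*(k - 3)*(k^2 - 2*k) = (k - 5)*(k - 4)^2*(k - 3)*(k - 2)*(k)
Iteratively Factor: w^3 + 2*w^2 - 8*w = (w + 4)*(w^2 - 2*w) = w*(w + 4)*(w - 2)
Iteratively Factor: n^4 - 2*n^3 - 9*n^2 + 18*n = (n)*(n^3 - 2*n^2 - 9*n + 18) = n*(n - 2)*(n^2 - 9) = n*(n - 2)*(n + 3)*(n - 3)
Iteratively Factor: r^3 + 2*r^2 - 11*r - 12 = (r - 3)*(r^2 + 5*r + 4) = (r - 3)*(r + 1)*(r + 4)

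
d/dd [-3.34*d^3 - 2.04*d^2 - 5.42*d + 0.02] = -10.02*d^2 - 4.08*d - 5.42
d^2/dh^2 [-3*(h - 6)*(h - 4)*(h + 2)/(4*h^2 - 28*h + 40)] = 3*(13*h^3 - 174*h^2 + 828*h - 1352)/(2*(h^6 - 21*h^5 + 177*h^4 - 763*h^3 + 1770*h^2 - 2100*h + 1000))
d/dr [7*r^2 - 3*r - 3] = 14*r - 3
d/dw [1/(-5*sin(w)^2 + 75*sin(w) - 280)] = (2*sin(w) - 15)*cos(w)/(5*(sin(w)^2 - 15*sin(w) + 56)^2)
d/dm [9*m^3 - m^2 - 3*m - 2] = 27*m^2 - 2*m - 3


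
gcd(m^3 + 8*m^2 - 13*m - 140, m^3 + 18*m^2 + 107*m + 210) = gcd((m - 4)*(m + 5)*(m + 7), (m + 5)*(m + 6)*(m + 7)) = m^2 + 12*m + 35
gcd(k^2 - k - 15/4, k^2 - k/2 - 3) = k + 3/2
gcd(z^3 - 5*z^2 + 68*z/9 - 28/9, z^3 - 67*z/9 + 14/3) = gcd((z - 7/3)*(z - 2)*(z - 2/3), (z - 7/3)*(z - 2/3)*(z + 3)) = z^2 - 3*z + 14/9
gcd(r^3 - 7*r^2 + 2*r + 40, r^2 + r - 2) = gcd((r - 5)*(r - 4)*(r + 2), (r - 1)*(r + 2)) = r + 2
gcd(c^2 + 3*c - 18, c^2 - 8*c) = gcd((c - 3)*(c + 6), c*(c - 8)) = 1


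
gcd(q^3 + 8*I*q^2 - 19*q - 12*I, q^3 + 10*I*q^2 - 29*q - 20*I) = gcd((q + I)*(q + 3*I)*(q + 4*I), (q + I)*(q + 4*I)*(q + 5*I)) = q^2 + 5*I*q - 4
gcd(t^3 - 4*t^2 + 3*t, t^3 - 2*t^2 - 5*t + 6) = t^2 - 4*t + 3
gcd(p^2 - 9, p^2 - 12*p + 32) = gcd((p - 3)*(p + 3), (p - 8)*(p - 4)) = 1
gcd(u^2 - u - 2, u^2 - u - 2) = u^2 - u - 2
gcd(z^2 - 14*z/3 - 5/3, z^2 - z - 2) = 1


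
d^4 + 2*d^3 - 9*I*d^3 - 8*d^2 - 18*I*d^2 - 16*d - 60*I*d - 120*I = (d + 2)*(d - 6*I)*(d - 5*I)*(d + 2*I)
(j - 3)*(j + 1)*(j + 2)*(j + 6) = j^4 + 6*j^3 - 7*j^2 - 48*j - 36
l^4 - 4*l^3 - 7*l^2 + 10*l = l*(l - 5)*(l - 1)*(l + 2)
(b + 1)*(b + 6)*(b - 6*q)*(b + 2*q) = b^4 - 4*b^3*q + 7*b^3 - 12*b^2*q^2 - 28*b^2*q + 6*b^2 - 84*b*q^2 - 24*b*q - 72*q^2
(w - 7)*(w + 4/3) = w^2 - 17*w/3 - 28/3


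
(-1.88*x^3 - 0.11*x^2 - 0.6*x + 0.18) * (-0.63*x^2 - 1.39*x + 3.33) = 1.1844*x^5 + 2.6825*x^4 - 5.7295*x^3 + 0.3543*x^2 - 2.2482*x + 0.5994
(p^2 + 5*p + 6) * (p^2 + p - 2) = p^4 + 6*p^3 + 9*p^2 - 4*p - 12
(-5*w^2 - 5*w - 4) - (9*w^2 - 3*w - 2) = -14*w^2 - 2*w - 2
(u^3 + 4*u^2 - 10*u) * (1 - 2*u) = -2*u^4 - 7*u^3 + 24*u^2 - 10*u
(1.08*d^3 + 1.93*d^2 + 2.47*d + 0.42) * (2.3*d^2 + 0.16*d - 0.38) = 2.484*d^5 + 4.6118*d^4 + 5.5794*d^3 + 0.6278*d^2 - 0.8714*d - 0.1596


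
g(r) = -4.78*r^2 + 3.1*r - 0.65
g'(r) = 3.1 - 9.56*r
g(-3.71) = -77.94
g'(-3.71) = 38.57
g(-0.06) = -0.85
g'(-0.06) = 3.67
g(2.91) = -32.11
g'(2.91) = -24.72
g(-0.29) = -1.95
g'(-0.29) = 5.87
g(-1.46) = -15.37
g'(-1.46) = 17.06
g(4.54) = -85.10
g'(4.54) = -40.30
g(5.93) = -150.36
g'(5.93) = -53.59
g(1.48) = -6.53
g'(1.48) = -11.05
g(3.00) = -34.37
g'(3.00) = -25.58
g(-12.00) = -726.17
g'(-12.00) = 117.82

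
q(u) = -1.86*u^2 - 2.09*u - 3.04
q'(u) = -3.72*u - 2.09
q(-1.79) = -5.26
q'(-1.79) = 4.57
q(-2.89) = -12.53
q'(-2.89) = 8.66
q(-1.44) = -3.89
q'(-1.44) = 3.27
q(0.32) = -3.90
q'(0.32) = -3.28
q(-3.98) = -24.18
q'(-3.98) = 12.72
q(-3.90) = -23.18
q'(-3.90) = 12.42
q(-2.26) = -7.82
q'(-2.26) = 6.32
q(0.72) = -5.51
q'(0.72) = -4.77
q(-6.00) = -57.46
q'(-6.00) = 20.23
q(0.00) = -3.04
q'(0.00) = -2.09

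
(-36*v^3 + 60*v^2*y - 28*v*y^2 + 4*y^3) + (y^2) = -36*v^3 + 60*v^2*y - 28*v*y^2 + 4*y^3 + y^2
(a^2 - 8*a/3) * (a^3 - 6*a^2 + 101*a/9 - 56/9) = a^5 - 26*a^4/3 + 245*a^3/9 - 976*a^2/27 + 448*a/27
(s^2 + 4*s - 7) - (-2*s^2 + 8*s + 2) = 3*s^2 - 4*s - 9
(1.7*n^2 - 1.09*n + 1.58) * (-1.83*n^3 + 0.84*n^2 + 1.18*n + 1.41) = -3.111*n^5 + 3.4227*n^4 - 1.801*n^3 + 2.438*n^2 + 0.3275*n + 2.2278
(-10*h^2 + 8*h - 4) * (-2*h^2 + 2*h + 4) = 20*h^4 - 36*h^3 - 16*h^2 + 24*h - 16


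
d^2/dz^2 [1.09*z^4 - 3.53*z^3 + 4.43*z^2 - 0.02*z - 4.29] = 13.08*z^2 - 21.18*z + 8.86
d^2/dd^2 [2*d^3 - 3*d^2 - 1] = 12*d - 6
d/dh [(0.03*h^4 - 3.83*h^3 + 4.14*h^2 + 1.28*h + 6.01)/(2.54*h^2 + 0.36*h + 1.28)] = (0.1524*h^5 - 9.6958*h^4 - 2.604*h^3 - 16.468*h^2 - 19.9324*h - 0.5252)/(6.4516*h^4 + 1.8288*h^3 + 6.632*h^2 + 0.9216*h + 1.6384)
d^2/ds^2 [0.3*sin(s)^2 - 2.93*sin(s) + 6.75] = 2.93*sin(s) + 0.6*cos(2*s)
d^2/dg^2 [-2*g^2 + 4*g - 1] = -4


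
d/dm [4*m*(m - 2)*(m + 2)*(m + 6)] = 16*m^3 + 72*m^2 - 32*m - 96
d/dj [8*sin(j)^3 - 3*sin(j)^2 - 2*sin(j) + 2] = 2*(12*sin(j)^2 - 3*sin(j) - 1)*cos(j)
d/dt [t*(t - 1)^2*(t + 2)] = 4*t^3 - 6*t + 2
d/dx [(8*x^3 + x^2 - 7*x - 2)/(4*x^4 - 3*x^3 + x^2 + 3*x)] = (-32*x^6 - 8*x^5 + 95*x^4 + 38*x^3 - 8*x^2 + 4*x + 6)/(x^2*(16*x^6 - 24*x^5 + 17*x^4 + 18*x^3 - 17*x^2 + 6*x + 9))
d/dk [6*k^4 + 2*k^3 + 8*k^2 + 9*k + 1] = 24*k^3 + 6*k^2 + 16*k + 9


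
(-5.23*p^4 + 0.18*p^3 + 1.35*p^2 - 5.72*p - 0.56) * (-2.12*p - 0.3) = 11.0876*p^5 + 1.1874*p^4 - 2.916*p^3 + 11.7214*p^2 + 2.9032*p + 0.168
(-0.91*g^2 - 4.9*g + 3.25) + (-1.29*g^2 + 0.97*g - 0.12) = -2.2*g^2 - 3.93*g + 3.13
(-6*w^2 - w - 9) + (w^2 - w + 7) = -5*w^2 - 2*w - 2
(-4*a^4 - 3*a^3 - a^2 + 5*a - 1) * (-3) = 12*a^4 + 9*a^3 + 3*a^2 - 15*a + 3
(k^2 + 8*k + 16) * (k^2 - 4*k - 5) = k^4 + 4*k^3 - 21*k^2 - 104*k - 80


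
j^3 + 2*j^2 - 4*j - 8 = (j - 2)*(j + 2)^2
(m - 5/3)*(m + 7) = m^2 + 16*m/3 - 35/3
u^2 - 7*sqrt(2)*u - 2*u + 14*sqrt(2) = (u - 2)*(u - 7*sqrt(2))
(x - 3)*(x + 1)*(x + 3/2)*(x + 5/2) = x^4 + 2*x^3 - 29*x^2/4 - 39*x/2 - 45/4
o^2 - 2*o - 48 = (o - 8)*(o + 6)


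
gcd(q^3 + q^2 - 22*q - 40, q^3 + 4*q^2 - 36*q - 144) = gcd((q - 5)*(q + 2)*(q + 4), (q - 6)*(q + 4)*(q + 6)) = q + 4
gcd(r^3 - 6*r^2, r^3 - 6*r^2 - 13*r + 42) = 1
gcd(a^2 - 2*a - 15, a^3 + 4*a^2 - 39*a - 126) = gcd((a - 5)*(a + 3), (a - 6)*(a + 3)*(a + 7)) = a + 3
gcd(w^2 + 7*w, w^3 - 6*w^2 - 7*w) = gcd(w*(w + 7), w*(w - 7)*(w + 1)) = w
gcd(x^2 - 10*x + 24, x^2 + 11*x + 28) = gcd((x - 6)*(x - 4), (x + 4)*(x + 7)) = 1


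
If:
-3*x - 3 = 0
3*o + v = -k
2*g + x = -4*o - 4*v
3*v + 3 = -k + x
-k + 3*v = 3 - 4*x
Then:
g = -23/6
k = -11/2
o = 5/3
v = 1/2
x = -1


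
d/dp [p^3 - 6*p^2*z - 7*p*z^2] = 3*p^2 - 12*p*z - 7*z^2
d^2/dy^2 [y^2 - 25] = 2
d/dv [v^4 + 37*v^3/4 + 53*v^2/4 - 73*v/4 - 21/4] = 4*v^3 + 111*v^2/4 + 53*v/2 - 73/4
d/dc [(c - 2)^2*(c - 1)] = (c - 2)*(3*c - 4)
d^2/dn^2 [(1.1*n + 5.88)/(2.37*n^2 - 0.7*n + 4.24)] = ((1.1*n + 5.88)*(4.74*n - 0.7)*(9.48*n - 1.4) - (15.642*n + 26.3312)*(2.37*n^2 - 0.7*n + 4.24))/(2.37*n^2 - 0.7*n + 4.24)^3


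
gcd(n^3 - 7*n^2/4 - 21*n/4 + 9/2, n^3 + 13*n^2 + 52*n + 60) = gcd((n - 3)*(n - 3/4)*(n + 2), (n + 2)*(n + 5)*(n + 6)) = n + 2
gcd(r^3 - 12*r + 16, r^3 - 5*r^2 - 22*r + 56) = r^2 + 2*r - 8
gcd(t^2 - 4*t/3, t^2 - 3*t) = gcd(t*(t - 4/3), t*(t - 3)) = t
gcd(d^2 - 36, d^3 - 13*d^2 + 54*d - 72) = d - 6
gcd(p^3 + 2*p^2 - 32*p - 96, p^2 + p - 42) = p - 6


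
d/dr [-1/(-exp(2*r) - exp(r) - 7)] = (-2*exp(r) - 1)*exp(r)/(exp(2*r) + exp(r) + 7)^2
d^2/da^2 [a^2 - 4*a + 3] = 2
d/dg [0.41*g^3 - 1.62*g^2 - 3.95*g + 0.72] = 1.23*g^2 - 3.24*g - 3.95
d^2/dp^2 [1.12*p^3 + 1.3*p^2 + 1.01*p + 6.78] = 6.72*p + 2.6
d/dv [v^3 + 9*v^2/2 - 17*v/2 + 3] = 3*v^2 + 9*v - 17/2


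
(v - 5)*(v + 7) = v^2 + 2*v - 35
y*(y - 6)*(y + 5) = y^3 - y^2 - 30*y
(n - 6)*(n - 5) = n^2 - 11*n + 30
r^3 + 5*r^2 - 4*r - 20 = (r - 2)*(r + 2)*(r + 5)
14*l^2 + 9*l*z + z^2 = (2*l + z)*(7*l + z)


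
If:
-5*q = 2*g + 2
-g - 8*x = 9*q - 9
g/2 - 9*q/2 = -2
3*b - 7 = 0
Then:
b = 7/3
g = -38/23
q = 6/23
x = 191/184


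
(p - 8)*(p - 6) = p^2 - 14*p + 48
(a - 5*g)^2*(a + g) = a^3 - 9*a^2*g + 15*a*g^2 + 25*g^3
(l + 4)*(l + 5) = l^2 + 9*l + 20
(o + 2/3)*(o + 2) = o^2 + 8*o/3 + 4/3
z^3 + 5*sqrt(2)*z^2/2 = z^2*(z + 5*sqrt(2)/2)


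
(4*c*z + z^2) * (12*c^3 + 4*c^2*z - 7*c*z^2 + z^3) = 48*c^4*z + 28*c^3*z^2 - 24*c^2*z^3 - 3*c*z^4 + z^5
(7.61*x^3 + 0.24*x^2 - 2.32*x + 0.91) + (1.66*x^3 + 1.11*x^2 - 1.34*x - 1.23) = 9.27*x^3 + 1.35*x^2 - 3.66*x - 0.32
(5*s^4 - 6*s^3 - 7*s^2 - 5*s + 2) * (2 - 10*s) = -50*s^5 + 70*s^4 + 58*s^3 + 36*s^2 - 30*s + 4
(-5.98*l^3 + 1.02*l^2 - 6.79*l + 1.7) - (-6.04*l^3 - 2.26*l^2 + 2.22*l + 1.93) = 0.0599999999999996*l^3 + 3.28*l^2 - 9.01*l - 0.23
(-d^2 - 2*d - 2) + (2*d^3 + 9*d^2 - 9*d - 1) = 2*d^3 + 8*d^2 - 11*d - 3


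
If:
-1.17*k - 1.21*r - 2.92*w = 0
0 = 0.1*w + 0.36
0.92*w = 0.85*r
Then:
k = 13.01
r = -3.90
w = -3.60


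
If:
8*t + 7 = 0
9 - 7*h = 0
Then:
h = 9/7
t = -7/8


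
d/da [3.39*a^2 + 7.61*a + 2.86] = 6.78*a + 7.61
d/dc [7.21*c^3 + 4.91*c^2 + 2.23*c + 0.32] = 21.63*c^2 + 9.82*c + 2.23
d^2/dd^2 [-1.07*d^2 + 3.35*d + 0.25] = -2.14000000000000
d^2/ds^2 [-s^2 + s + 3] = -2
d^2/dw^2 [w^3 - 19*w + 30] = 6*w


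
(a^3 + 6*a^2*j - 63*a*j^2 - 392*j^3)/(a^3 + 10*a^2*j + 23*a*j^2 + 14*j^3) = (a^2 - a*j - 56*j^2)/(a^2 + 3*a*j + 2*j^2)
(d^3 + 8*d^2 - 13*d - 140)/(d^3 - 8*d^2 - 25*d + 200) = (d^2 + 3*d - 28)/(d^2 - 13*d + 40)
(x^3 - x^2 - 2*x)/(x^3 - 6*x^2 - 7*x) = (x - 2)/(x - 7)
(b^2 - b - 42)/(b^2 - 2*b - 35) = (b + 6)/(b + 5)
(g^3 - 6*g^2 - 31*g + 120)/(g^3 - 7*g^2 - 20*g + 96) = (g + 5)/(g + 4)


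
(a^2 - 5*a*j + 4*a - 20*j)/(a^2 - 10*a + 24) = (a^2 - 5*a*j + 4*a - 20*j)/(a^2 - 10*a + 24)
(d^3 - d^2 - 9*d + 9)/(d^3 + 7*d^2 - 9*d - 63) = (d - 1)/(d + 7)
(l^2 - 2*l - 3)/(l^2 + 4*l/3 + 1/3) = 3*(l - 3)/(3*l + 1)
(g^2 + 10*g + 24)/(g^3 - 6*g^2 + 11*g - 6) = (g^2 + 10*g + 24)/(g^3 - 6*g^2 + 11*g - 6)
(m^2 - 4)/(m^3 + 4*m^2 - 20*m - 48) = (m - 2)/(m^2 + 2*m - 24)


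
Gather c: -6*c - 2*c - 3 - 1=-8*c - 4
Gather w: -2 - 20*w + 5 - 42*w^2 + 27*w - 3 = -42*w^2 + 7*w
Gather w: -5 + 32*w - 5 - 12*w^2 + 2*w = -12*w^2 + 34*w - 10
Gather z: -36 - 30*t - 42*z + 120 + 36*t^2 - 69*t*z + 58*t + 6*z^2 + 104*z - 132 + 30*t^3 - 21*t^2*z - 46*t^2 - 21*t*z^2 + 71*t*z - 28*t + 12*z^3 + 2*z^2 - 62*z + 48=30*t^3 - 10*t^2 + 12*z^3 + z^2*(8 - 21*t) + z*(-21*t^2 + 2*t)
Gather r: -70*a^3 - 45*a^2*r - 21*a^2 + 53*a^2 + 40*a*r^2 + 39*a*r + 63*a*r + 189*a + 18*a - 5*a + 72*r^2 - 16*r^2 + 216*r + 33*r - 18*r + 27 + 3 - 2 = -70*a^3 + 32*a^2 + 202*a + r^2*(40*a + 56) + r*(-45*a^2 + 102*a + 231) + 28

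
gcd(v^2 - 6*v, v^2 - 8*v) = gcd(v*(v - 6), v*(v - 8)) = v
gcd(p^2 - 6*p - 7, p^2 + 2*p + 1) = p + 1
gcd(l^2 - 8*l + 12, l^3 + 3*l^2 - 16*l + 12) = l - 2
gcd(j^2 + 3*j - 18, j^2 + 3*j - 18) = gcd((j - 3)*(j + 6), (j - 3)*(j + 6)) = j^2 + 3*j - 18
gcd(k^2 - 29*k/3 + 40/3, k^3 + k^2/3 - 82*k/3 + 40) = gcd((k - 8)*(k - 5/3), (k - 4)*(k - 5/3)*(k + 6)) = k - 5/3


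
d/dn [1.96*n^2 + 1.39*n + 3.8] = 3.92*n + 1.39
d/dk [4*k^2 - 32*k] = 8*k - 32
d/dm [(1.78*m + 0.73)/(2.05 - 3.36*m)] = (20.502048*m - 12.50869)/(3.36*m - 2.05)^3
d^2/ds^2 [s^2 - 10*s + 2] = 2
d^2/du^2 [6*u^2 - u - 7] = 12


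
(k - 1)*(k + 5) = k^2 + 4*k - 5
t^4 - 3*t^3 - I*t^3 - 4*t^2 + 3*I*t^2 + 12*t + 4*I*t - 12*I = (t - 3)*(t - 2)*(t + 2)*(t - I)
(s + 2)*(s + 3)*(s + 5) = s^3 + 10*s^2 + 31*s + 30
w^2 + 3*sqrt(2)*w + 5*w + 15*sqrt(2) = (w + 5)*(w + 3*sqrt(2))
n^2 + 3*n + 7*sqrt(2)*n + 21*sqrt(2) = (n + 3)*(n + 7*sqrt(2))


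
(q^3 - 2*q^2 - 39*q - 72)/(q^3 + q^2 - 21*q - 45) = (q - 8)/(q - 5)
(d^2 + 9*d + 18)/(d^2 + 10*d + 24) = (d + 3)/(d + 4)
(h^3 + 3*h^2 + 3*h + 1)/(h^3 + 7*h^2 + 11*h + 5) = (h + 1)/(h + 5)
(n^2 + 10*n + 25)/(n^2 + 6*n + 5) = (n + 5)/(n + 1)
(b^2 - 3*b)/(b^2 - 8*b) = (b - 3)/(b - 8)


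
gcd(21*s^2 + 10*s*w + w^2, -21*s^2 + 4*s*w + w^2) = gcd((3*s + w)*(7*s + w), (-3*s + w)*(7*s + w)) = 7*s + w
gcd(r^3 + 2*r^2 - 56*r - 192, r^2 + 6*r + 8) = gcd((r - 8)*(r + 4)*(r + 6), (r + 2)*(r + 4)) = r + 4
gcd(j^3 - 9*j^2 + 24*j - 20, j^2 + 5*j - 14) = j - 2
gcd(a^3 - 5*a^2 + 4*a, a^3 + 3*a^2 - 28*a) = a^2 - 4*a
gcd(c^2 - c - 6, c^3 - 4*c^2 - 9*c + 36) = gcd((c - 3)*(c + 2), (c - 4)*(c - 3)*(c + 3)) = c - 3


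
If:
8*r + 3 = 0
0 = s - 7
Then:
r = -3/8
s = 7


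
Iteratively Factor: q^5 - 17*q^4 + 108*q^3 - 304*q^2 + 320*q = (q)*(q^4 - 17*q^3 + 108*q^2 - 304*q + 320) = q*(q - 4)*(q^3 - 13*q^2 + 56*q - 80) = q*(q - 5)*(q - 4)*(q^2 - 8*q + 16) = q*(q - 5)*(q - 4)^2*(q - 4)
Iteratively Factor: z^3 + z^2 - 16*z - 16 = (z - 4)*(z^2 + 5*z + 4) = (z - 4)*(z + 4)*(z + 1)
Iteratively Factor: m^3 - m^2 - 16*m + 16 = (m - 4)*(m^2 + 3*m - 4) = (m - 4)*(m + 4)*(m - 1)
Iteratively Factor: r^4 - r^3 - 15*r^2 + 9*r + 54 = (r + 3)*(r^3 - 4*r^2 - 3*r + 18) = (r - 3)*(r + 3)*(r^2 - r - 6) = (r - 3)*(r + 2)*(r + 3)*(r - 3)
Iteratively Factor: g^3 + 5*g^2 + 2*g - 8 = (g + 2)*(g^2 + 3*g - 4) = (g - 1)*(g + 2)*(g + 4)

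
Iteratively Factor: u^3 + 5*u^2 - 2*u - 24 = (u + 4)*(u^2 + u - 6) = (u + 3)*(u + 4)*(u - 2)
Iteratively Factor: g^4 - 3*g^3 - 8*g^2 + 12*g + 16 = (g + 1)*(g^3 - 4*g^2 - 4*g + 16) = (g - 4)*(g + 1)*(g^2 - 4) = (g - 4)*(g - 2)*(g + 1)*(g + 2)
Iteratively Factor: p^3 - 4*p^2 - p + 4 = (p + 1)*(p^2 - 5*p + 4) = (p - 1)*(p + 1)*(p - 4)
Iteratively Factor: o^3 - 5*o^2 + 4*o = (o)*(o^2 - 5*o + 4) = o*(o - 4)*(o - 1)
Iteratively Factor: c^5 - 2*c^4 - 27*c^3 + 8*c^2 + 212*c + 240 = (c - 5)*(c^4 + 3*c^3 - 12*c^2 - 52*c - 48) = (c - 5)*(c - 4)*(c^3 + 7*c^2 + 16*c + 12) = (c - 5)*(c - 4)*(c + 2)*(c^2 + 5*c + 6) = (c - 5)*(c - 4)*(c + 2)*(c + 3)*(c + 2)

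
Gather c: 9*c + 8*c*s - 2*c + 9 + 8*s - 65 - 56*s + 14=c*(8*s + 7) - 48*s - 42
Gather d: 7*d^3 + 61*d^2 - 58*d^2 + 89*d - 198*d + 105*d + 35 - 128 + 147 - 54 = 7*d^3 + 3*d^2 - 4*d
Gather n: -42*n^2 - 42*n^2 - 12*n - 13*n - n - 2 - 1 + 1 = -84*n^2 - 26*n - 2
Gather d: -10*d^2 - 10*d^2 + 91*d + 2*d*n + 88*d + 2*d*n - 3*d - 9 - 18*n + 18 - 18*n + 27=-20*d^2 + d*(4*n + 176) - 36*n + 36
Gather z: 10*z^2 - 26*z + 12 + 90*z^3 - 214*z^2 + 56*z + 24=90*z^3 - 204*z^2 + 30*z + 36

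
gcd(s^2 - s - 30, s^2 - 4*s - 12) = s - 6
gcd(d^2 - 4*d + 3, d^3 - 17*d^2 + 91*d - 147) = d - 3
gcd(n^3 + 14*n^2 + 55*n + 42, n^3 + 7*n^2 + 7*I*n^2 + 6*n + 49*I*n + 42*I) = n^2 + 7*n + 6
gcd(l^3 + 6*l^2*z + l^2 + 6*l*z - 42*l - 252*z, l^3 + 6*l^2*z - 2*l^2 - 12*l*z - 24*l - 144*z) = l^2 + 6*l*z - 6*l - 36*z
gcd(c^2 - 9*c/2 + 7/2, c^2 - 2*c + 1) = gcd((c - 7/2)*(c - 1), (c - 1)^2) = c - 1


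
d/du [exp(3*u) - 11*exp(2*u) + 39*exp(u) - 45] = (3*exp(2*u) - 22*exp(u) + 39)*exp(u)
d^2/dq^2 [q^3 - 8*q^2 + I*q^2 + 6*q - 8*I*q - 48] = 6*q - 16 + 2*I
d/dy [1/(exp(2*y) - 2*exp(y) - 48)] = 2*(1 - exp(y))*exp(y)/(-exp(2*y) + 2*exp(y) + 48)^2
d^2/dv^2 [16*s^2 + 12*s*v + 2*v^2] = 4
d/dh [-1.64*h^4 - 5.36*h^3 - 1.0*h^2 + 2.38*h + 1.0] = -6.56*h^3 - 16.08*h^2 - 2.0*h + 2.38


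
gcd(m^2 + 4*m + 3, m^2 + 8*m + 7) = m + 1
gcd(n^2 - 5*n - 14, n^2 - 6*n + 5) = 1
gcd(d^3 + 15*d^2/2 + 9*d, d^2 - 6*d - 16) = 1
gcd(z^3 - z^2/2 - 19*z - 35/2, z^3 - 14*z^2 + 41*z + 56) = z + 1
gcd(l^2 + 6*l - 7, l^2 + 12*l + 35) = l + 7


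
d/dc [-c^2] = -2*c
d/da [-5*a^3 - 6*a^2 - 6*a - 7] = -15*a^2 - 12*a - 6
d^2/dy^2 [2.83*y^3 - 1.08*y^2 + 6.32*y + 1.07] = 16.98*y - 2.16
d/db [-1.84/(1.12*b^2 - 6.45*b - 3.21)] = (4.1216*b - 11.868)/(-1.12*b^2 + 6.45*b + 3.21)^2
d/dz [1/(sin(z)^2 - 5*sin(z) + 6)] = (5 - 2*sin(z))*cos(z)/(sin(z)^2 - 5*sin(z) + 6)^2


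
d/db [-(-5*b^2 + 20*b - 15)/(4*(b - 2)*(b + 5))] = 5*(7*b^2 - 26*b + 31)/(4*(b^4 + 6*b^3 - 11*b^2 - 60*b + 100))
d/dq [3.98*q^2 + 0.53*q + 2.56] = 7.96*q + 0.53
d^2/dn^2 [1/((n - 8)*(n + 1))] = 2*((n - 8)^2 + (n - 8)*(n + 1) + (n + 1)^2)/((n - 8)^3*(n + 1)^3)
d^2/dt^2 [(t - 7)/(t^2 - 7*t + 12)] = 2*((14 - 3*t)*(t^2 - 7*t + 12) + (t - 7)*(2*t - 7)^2)/(t^2 - 7*t + 12)^3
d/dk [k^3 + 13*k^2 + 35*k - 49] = 3*k^2 + 26*k + 35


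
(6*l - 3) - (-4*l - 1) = 10*l - 2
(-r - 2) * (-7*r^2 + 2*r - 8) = 7*r^3 + 12*r^2 + 4*r + 16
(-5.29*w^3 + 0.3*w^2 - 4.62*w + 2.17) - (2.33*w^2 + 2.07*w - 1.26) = -5.29*w^3 - 2.03*w^2 - 6.69*w + 3.43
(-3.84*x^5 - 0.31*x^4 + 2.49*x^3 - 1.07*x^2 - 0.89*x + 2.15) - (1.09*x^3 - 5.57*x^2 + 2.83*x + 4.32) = -3.84*x^5 - 0.31*x^4 + 1.4*x^3 + 4.5*x^2 - 3.72*x - 2.17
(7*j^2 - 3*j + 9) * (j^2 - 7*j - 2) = 7*j^4 - 52*j^3 + 16*j^2 - 57*j - 18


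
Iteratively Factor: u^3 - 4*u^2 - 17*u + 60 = (u - 5)*(u^2 + u - 12) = (u - 5)*(u + 4)*(u - 3)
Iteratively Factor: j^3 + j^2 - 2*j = (j + 2)*(j^2 - j) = (j - 1)*(j + 2)*(j)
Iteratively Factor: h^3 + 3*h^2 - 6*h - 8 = (h + 1)*(h^2 + 2*h - 8) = (h - 2)*(h + 1)*(h + 4)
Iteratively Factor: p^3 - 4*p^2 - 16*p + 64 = (p - 4)*(p^2 - 16) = (p - 4)*(p + 4)*(p - 4)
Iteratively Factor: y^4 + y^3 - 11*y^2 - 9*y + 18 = (y - 1)*(y^3 + 2*y^2 - 9*y - 18) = (y - 3)*(y - 1)*(y^2 + 5*y + 6) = (y - 3)*(y - 1)*(y + 3)*(y + 2)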